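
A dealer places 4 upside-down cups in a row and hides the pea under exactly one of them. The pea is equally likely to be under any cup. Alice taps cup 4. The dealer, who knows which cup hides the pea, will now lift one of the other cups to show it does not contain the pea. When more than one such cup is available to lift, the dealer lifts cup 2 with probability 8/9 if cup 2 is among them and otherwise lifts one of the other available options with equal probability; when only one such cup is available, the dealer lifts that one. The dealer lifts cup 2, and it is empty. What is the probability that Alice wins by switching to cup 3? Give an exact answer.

Consider each possible location of the pea in turn.
If it is under any of cups 1, 3, and 4 (prior 1/4 each): cup 2 is available, opened with probability 8/9; weight (1/4)·(8/9) = 2/9 each.
If it is under cup 2 (prior 1/4): the dealer opened cup 2, so this case is ruled out; weight (1/4)·0 = 0.
The weights sum to 2/3.
So P(the pea under cup 3 | the dealer opened cup 2) = (2/9) / (2/3) = 1/3.

1/3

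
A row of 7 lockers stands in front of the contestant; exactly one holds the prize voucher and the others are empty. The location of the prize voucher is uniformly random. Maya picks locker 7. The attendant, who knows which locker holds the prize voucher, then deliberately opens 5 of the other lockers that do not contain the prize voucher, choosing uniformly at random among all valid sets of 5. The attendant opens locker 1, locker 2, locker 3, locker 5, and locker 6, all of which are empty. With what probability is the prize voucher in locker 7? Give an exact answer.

Apply Bayes' rule, conditioning on where the prize voucher actually is.
If it is in any of lockers 1, 2, 3, 5, and 6 (prior 1/7 each): that locker was opened and seen not to hold the prize — ruled out; weight (1/7)·0 = 0 each.
If it is in locker 4 (prior 1/7): the attendant has no choice, probability 1; weight (1/7)·1 = 1/7.
If it is in locker 7 (prior 1/7): the attendant has 6 equally likely choices, so probability 1/6; weight (1/7)·(1/6) = 1/42.
The weights sum to 1/6.
So P(the prize voucher in locker 7 | the attendant opened locker 1, locker 2, locker 3, locker 5, and locker 6) = (1/42) / (1/6) = 1/7.

1/7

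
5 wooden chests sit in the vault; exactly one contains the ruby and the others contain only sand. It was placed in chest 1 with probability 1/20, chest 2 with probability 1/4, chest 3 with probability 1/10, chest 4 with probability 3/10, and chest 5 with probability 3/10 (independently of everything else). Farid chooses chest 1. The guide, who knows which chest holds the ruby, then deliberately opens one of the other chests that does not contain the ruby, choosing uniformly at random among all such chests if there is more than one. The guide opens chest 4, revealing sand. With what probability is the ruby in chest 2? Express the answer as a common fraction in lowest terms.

Condition on the true location of the ruby.
If it is in chest 1 (prior 1/20): the guide has 4 equally likely choices, so probability 1/4; weight (1/20)·(1/4) = 1/80.
If it is in chest 2 (prior 1/4): the guide has 3 equally likely choices, so probability 1/3; weight (1/4)·(1/3) = 1/12.
If it is in chest 3 (prior 1/10): the guide has 3 equally likely choices, so probability 1/3; weight (1/10)·(1/3) = 1/30.
If it is in chest 4 (prior 3/10): the guide opened chest 4, so this case is ruled out; weight (3/10)·0 = 0.
If it is in chest 5 (prior 3/10): the guide has 3 equally likely choices, so probability 1/3; weight (3/10)·(1/3) = 1/10.
The weights sum to 11/48.
So P(the ruby in chest 2 | the guide opened chest 4) = (1/12) / (11/48) = 4/11.

4/11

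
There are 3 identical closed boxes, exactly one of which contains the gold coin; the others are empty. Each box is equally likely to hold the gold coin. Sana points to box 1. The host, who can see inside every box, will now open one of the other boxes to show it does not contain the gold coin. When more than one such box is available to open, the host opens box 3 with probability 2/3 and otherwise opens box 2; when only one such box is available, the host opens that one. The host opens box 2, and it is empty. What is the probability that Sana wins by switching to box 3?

Condition on the true location of the gold coin.
If it is in box 1 (prior 1/3): box 3 is available but not opened, probability 1/3; weight (1/3)·(1/3) = 1/9.
If it is in box 2 (prior 1/3): the host opened box 2, so this case is ruled out; weight (1/3)·0 = 0.
If it is in box 3 (prior 1/3): only box 2 is available, probability 1; weight (1/3)·1 = 1/3.
The weights sum to 4/9.
So P(the gold coin in box 3 | the host opened box 2) = (1/3) / (4/9) = 3/4.

3/4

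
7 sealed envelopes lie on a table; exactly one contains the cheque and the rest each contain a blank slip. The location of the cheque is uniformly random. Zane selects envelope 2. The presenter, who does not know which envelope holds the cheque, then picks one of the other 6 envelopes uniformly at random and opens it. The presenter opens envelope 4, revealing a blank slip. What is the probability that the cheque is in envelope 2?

1/6

Because the presenter chose which envelope to open without knowing where the cheque is, the choice is independent of the prize location. Learning that envelope 4 does not hold the cheque simply rules out that one location and leaves the remaining 6 envelopes still equally likely by symmetry.
So P(the cheque in envelope 2) = 1/6.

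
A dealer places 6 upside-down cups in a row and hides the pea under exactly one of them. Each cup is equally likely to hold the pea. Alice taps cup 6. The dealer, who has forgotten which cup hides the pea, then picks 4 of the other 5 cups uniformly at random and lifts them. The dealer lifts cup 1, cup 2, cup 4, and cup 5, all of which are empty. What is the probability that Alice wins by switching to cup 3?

Consider each possible location of the pea in turn.
If it is under any of cups 1, 2, 4, and 5 (prior 1/6 each): that cup was opened and seen not to hold the prize — ruled out; weight (1/6)·0 = 0 each.
If it is under either of cups 3 and 6 (prior 1/6 each): the dealer picks exactly this set with probability 1/5 regardless, and none is the prize; weight (1/6)·(1/5) = 1/30 each.
The weights sum to 1/15.
So P(the pea under cup 3 | the dealer opened cup 1, cup 2, cup 4, and cup 5) = (1/30) / (1/15) = 1/2.

1/2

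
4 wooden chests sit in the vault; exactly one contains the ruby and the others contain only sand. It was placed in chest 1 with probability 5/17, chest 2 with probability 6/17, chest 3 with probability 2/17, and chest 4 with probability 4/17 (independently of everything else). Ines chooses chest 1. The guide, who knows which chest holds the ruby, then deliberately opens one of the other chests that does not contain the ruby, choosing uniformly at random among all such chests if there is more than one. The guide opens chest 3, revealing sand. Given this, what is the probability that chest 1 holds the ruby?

1/4

Apply Bayes' rule, conditioning on where the ruby actually is.
If it is in chest 1 (prior 5/17): the guide has 3 equally likely choices, so probability 1/3; weight (5/17)·(1/3) = 5/51.
If it is in chest 2 (prior 6/17): the guide has 2 equally likely choices, so probability 1/2; weight (6/17)·(1/2) = 3/17.
If it is in chest 3 (prior 2/17): the guide opened chest 3, so this case is ruled out; weight (2/17)·0 = 0.
If it is in chest 4 (prior 4/17): the guide has 2 equally likely choices, so probability 1/2; weight (4/17)·(1/2) = 2/17.
The weights sum to 20/51.
So P(the ruby in chest 1 | the guide opened chest 3) = (5/51) / (20/51) = 1/4.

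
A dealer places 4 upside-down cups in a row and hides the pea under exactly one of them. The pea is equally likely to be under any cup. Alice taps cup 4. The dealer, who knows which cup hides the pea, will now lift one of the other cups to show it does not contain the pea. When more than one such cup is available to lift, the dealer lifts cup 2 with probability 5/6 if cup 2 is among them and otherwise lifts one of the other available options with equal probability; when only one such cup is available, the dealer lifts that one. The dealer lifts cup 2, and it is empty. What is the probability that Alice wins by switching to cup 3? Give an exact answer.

Apply Bayes' rule, conditioning on where the pea actually is.
If it is under any of cups 1, 3, and 4 (prior 1/4 each): cup 2 is available, opened with probability 5/6; weight (1/4)·(5/6) = 5/24 each.
If it is under cup 2 (prior 1/4): the dealer opened cup 2, so this case is ruled out; weight (1/4)·0 = 0.
The weights sum to 5/8.
So P(the pea under cup 3 | the dealer opened cup 2) = (5/24) / (5/8) = 1/3.

1/3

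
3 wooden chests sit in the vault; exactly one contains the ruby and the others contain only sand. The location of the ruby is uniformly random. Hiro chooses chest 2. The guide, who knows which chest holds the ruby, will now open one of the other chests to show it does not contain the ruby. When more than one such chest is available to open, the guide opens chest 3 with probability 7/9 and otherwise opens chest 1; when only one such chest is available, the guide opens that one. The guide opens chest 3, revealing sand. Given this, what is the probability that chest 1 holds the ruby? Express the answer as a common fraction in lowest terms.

9/16

Consider each possible location of the ruby in turn.
If it is in chest 1 (prior 1/3): only chest 3 is available, probability 1; weight (1/3)·1 = 1/3.
If it is in chest 2 (prior 1/3): chest 3 is available, opened with probability 7/9; weight (1/3)·(7/9) = 7/27.
If it is in chest 3 (prior 1/3): the guide opened chest 3, so this case is ruled out; weight (1/3)·0 = 0.
The weights sum to 16/27.
So P(the ruby in chest 1 | the guide opened chest 3) = (1/3) / (16/27) = 9/16.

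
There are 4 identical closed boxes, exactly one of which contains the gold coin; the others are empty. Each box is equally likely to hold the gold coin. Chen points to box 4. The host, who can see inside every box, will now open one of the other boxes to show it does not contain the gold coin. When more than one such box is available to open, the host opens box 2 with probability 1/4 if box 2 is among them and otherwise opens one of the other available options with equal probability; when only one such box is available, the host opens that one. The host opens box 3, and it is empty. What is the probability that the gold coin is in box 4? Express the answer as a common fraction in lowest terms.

Consider each possible location of the gold coin in turn.
If it is in box 1 (prior 1/4): box 2 is available but not opened, probability 3/4; weight (1/4)·(3/4) = 3/16.
If it is in box 2 (prior 1/4): box 2 holds the prize so is unavailable; the host chooses uniformly among the 2 others, probability 1/2; weight (1/4)·(1/2) = 1/8.
If it is in box 3 (prior 1/4): the host opened box 3, so this case is ruled out; weight (1/4)·0 = 0.
If it is in box 4 (prior 1/4): box 2 is available but not opened; box 3 gets probability (1 − 1/4)/2 = 3/8; weight (1/4)·(3/8) = 3/32.
The weights sum to 13/32.
So P(the gold coin in box 4 | the host opened box 3) = (3/32) / (13/32) = 3/13.

3/13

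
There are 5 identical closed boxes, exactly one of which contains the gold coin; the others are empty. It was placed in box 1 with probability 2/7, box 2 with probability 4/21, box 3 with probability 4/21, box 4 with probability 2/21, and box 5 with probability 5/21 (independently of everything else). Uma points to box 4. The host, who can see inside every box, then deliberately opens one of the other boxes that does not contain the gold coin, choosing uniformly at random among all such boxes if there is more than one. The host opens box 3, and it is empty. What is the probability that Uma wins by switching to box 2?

Apply Bayes' rule, conditioning on where the gold coin actually is.
If it is in box 1 (prior 2/7): the host has 3 equally likely choices, so probability 1/3; weight (2/7)·(1/3) = 2/21.
If it is in box 2 (prior 4/21): the host has 3 equally likely choices, so probability 1/3; weight (4/21)·(1/3) = 4/63.
If it is in box 3 (prior 4/21): the host opened box 3, so this case is ruled out; weight (4/21)·0 = 0.
If it is in box 4 (prior 2/21): the host has 4 equally likely choices, so probability 1/4; weight (2/21)·(1/4) = 1/42.
If it is in box 5 (prior 5/21): the host has 3 equally likely choices, so probability 1/3; weight (5/21)·(1/3) = 5/63.
The weights sum to 11/42.
So P(the gold coin in box 2 | the host opened box 3) = (4/63) / (11/42) = 8/33.

8/33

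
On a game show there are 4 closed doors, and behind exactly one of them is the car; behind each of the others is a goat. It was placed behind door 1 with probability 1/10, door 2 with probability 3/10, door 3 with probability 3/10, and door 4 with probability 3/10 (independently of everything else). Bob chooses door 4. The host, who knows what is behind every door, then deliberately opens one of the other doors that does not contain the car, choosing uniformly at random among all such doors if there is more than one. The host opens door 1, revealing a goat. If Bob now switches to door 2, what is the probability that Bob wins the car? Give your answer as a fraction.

Consider each possible location of the car in turn.
If it is behind door 1 (prior 1/10): the host opened door 1, so this case is ruled out; weight (1/10)·0 = 0.
If it is behind either of doors 2 and 3 (prior 3/10 each): the host has 2 equally likely choices, so probability 1/2; weight (3/10)·(1/2) = 3/20 each.
If it is behind door 4 (prior 3/10): the host has 3 equally likely choices, so probability 1/3; weight (3/10)·(1/3) = 1/10.
The weights sum to 2/5.
So P(the car behind door 2 | the host opened door 1) = (3/20) / (2/5) = 3/8.

3/8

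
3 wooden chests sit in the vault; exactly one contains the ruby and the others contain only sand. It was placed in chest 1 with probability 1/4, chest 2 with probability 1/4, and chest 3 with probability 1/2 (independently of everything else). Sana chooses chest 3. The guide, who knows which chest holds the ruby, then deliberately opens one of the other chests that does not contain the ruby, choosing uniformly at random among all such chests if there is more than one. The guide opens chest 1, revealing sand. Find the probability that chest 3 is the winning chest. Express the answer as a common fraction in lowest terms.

Condition on the true location of the ruby.
If it is in chest 1 (prior 1/4): the guide opened chest 1, so this case is ruled out; weight (1/4)·0 = 0.
If it is in chest 2 (prior 1/4): the guide has no choice, probability 1; weight (1/4)·1 = 1/4.
If it is in chest 3 (prior 1/2): the guide has 2 equally likely choices, so probability 1/2; weight (1/2)·(1/2) = 1/4.
The weights sum to 1/2.
So P(the ruby in chest 3 | the guide opened chest 1) = (1/4) / (1/2) = 1/2.

1/2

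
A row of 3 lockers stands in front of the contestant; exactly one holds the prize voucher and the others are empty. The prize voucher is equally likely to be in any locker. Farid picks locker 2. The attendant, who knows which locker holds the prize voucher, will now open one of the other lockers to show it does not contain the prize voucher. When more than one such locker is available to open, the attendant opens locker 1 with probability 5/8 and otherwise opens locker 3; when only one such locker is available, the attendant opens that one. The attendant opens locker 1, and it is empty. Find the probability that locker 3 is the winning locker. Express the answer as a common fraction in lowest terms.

8/13

Condition on the true location of the prize voucher.
If it is in locker 1 (prior 1/3): the attendant opened locker 1, so this case is ruled out; weight (1/3)·0 = 0.
If it is in locker 2 (prior 1/3): locker 1 is available, opened with probability 5/8; weight (1/3)·(5/8) = 5/24.
If it is in locker 3 (prior 1/3): only locker 1 is available, probability 1; weight (1/3)·1 = 1/3.
The weights sum to 13/24.
So P(the prize voucher in locker 3 | the attendant opened locker 1) = (1/3) / (13/24) = 8/13.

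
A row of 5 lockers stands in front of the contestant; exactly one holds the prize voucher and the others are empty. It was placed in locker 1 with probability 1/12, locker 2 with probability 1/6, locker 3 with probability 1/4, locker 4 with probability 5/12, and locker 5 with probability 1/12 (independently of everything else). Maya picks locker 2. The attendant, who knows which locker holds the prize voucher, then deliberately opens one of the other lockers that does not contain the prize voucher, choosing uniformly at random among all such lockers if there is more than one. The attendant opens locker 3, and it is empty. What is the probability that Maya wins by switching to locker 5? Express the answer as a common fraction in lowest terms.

Condition on the true location of the prize voucher.
If it is in either of lockers 1 and 5 (prior 1/12 each): the attendant has 3 equally likely choices, so probability 1/3; weight (1/12)·(1/3) = 1/36 each.
If it is in locker 2 (prior 1/6): the attendant has 4 equally likely choices, so probability 1/4; weight (1/6)·(1/4) = 1/24.
If it is in locker 3 (prior 1/4): the attendant opened locker 3, so this case is ruled out; weight (1/4)·0 = 0.
If it is in locker 4 (prior 5/12): the attendant has 3 equally likely choices, so probability 1/3; weight (5/12)·(1/3) = 5/36.
The weights sum to 17/72.
So P(the prize voucher in locker 5 | the attendant opened locker 3) = (1/36) / (17/72) = 2/17.

2/17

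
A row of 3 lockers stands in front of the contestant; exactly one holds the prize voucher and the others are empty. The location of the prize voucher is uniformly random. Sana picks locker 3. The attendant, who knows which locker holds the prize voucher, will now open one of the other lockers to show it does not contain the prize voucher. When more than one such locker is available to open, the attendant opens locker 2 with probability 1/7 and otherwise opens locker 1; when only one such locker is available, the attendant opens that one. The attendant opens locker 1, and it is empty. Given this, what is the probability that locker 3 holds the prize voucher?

6/13

Apply Bayes' rule, conditioning on where the prize voucher actually is.
If it is in locker 1 (prior 1/3): the attendant opened locker 1, so this case is ruled out; weight (1/3)·0 = 0.
If it is in locker 2 (prior 1/3): only locker 1 is available, probability 1; weight (1/3)·1 = 1/3.
If it is in locker 3 (prior 1/3): locker 2 is available but not opened, probability 6/7; weight (1/3)·(6/7) = 2/7.
The weights sum to 13/21.
So P(the prize voucher in locker 3 | the attendant opened locker 1) = (2/7) / (13/21) = 6/13.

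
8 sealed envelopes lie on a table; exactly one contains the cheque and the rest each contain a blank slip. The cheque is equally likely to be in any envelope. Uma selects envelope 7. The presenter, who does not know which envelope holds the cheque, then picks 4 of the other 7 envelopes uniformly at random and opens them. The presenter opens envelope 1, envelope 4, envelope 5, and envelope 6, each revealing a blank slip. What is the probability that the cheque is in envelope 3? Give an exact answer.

1/4

Condition on the true location of the cheque.
If it is in any of envelopes 1, 4, 5, and 6 (prior 1/8 each): that envelope was opened and seen not to hold the prize — ruled out; weight (1/8)·0 = 0 each.
If it is in any of envelopes 2, 3, 7, and 8 (prior 1/8 each): the presenter picks exactly this set with probability 1/35 regardless, and none is the prize; weight (1/8)·(1/35) = 1/280 each.
The weights sum to 1/70.
So P(the cheque in envelope 3 | the presenter opened envelope 1, envelope 4, envelope 5, and envelope 6) = (1/280) / (1/70) = 1/4.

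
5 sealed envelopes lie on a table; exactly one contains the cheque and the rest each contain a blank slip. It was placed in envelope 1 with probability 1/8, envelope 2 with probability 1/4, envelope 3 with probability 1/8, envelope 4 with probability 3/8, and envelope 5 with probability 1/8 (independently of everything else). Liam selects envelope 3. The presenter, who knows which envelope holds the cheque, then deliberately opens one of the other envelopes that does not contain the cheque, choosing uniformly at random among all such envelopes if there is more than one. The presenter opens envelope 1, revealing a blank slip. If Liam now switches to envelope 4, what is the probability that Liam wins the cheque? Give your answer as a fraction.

Condition on the true location of the cheque.
If it is in envelope 1 (prior 1/8): the presenter opened envelope 1, so this case is ruled out; weight (1/8)·0 = 0.
If it is in envelope 2 (prior 1/4): the presenter has 3 equally likely choices, so probability 1/3; weight (1/4)·(1/3) = 1/12.
If it is in envelope 3 (prior 1/8): the presenter has 4 equally likely choices, so probability 1/4; weight (1/8)·(1/4) = 1/32.
If it is in envelope 4 (prior 3/8): the presenter has 3 equally likely choices, so probability 1/3; weight (3/8)·(1/3) = 1/8.
If it is in envelope 5 (prior 1/8): the presenter has 3 equally likely choices, so probability 1/3; weight (1/8)·(1/3) = 1/24.
The weights sum to 9/32.
So P(the cheque in envelope 4 | the presenter opened envelope 1) = (1/8) / (9/32) = 4/9.

4/9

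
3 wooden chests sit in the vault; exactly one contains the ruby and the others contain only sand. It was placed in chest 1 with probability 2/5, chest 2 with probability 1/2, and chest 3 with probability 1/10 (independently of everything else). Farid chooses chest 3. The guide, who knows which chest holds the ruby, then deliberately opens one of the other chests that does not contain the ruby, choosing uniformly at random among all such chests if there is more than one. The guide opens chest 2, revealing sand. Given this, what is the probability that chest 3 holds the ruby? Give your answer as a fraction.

1/9

Condition on the true location of the ruby.
If it is in chest 1 (prior 2/5): the guide has no choice, probability 1; weight (2/5)·1 = 2/5.
If it is in chest 2 (prior 1/2): the guide opened chest 2, so this case is ruled out; weight (1/2)·0 = 0.
If it is in chest 3 (prior 1/10): the guide has 2 equally likely choices, so probability 1/2; weight (1/10)·(1/2) = 1/20.
The weights sum to 9/20.
So P(the ruby in chest 3 | the guide opened chest 2) = (1/20) / (9/20) = 1/9.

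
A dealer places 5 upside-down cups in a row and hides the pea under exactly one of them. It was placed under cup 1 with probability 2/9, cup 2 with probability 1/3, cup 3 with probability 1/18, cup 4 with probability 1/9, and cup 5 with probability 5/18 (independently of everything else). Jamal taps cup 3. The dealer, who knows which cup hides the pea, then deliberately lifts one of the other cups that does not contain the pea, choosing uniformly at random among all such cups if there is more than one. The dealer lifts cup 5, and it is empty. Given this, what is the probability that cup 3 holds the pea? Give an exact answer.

Consider each possible location of the pea in turn.
If it is under cup 1 (prior 2/9): the dealer has 3 equally likely choices, so probability 1/3; weight (2/9)·(1/3) = 2/27.
If it is under cup 2 (prior 1/3): the dealer has 3 equally likely choices, so probability 1/3; weight (1/3)·(1/3) = 1/9.
If it is under cup 3 (prior 1/18): the dealer has 4 equally likely choices, so probability 1/4; weight (1/18)·(1/4) = 1/72.
If it is under cup 4 (prior 1/9): the dealer has 3 equally likely choices, so probability 1/3; weight (1/9)·(1/3) = 1/27.
If it is under cup 5 (prior 5/18): the dealer opened cup 5, so this case is ruled out; weight (5/18)·0 = 0.
The weights sum to 17/72.
So P(the pea under cup 3 | the dealer opened cup 5) = (1/72) / (17/72) = 1/17.

1/17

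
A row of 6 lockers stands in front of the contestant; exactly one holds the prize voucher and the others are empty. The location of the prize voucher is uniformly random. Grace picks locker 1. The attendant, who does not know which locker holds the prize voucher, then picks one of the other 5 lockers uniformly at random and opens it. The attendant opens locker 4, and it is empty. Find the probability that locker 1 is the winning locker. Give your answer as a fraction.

Condition on the true location of the prize voucher.
If it is in any of lockers 1, 2, 3, 5, and 6 (prior 1/6 each): the attendant picks locker 4 with probability 1/5 regardless, and it is not the prize; weight (1/6)·(1/5) = 1/30 each.
If it is in locker 4 (prior 1/6): the attendant opened locker 4, so this case is ruled out; weight (1/6)·0 = 0.
The weights sum to 1/6.
So P(the prize voucher in locker 1 | the attendant opened locker 4) = (1/30) / (1/6) = 1/5.

1/5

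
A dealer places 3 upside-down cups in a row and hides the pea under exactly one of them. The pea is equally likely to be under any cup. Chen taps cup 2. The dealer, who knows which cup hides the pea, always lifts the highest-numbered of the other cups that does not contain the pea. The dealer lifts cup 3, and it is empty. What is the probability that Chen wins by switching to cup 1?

Consider each possible location of the pea in turn.
If it is under either of cups 1 and 2 (prior 1/3 each): cup 3 is the highest-numbered option available, probability 1; weight (1/3)·1 = 1/3 each.
If it is under cup 3 (prior 1/3): the dealer opened cup 3, so this case is ruled out; weight (1/3)·0 = 0.
The weights sum to 2/3.
So P(the pea under cup 1 | the dealer opened cup 3) = (1/3) / (2/3) = 1/2.

1/2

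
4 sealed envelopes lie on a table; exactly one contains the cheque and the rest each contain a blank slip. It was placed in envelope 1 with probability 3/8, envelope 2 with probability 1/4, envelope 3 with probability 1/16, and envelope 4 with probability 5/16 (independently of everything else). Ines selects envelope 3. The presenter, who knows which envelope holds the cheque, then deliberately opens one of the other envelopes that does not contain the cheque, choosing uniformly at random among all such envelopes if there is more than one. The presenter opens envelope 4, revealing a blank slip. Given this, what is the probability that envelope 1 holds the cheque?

Apply Bayes' rule, conditioning on where the cheque actually is.
If it is in envelope 1 (prior 3/8): the presenter has 2 equally likely choices, so probability 1/2; weight (3/8)·(1/2) = 3/16.
If it is in envelope 2 (prior 1/4): the presenter has 2 equally likely choices, so probability 1/2; weight (1/4)·(1/2) = 1/8.
If it is in envelope 3 (prior 1/16): the presenter has 3 equally likely choices, so probability 1/3; weight (1/16)·(1/3) = 1/48.
If it is in envelope 4 (prior 5/16): the presenter opened envelope 4, so this case is ruled out; weight (5/16)·0 = 0.
The weights sum to 1/3.
So P(the cheque in envelope 1 | the presenter opened envelope 4) = (3/16) / (1/3) = 9/16.

9/16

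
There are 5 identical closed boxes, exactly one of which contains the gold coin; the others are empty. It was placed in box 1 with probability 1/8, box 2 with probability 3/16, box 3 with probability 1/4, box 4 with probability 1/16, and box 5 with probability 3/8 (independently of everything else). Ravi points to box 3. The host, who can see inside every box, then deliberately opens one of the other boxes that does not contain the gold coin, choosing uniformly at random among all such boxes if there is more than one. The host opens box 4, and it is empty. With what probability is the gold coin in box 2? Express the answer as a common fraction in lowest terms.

3/14

Apply Bayes' rule, conditioning on where the gold coin actually is.
If it is in box 1 (prior 1/8): the host has 3 equally likely choices, so probability 1/3; weight (1/8)·(1/3) = 1/24.
If it is in box 2 (prior 3/16): the host has 3 equally likely choices, so probability 1/3; weight (3/16)·(1/3) = 1/16.
If it is in box 3 (prior 1/4): the host has 4 equally likely choices, so probability 1/4; weight (1/4)·(1/4) = 1/16.
If it is in box 4 (prior 1/16): the host opened box 4, so this case is ruled out; weight (1/16)·0 = 0.
If it is in box 5 (prior 3/8): the host has 3 equally likely choices, so probability 1/3; weight (3/8)·(1/3) = 1/8.
The weights sum to 7/24.
So P(the gold coin in box 2 | the host opened box 4) = (1/16) / (7/24) = 3/14.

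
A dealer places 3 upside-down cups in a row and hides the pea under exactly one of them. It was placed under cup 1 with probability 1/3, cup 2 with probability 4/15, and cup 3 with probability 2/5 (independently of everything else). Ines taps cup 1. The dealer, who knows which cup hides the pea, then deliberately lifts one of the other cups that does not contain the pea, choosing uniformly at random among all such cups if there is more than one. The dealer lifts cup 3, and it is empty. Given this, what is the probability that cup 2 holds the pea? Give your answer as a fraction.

8/13

Condition on the true location of the pea.
If it is under cup 1 (prior 1/3): the dealer has 2 equally likely choices, so probability 1/2; weight (1/3)·(1/2) = 1/6.
If it is under cup 2 (prior 4/15): the dealer has no choice, probability 1; weight (4/15)·1 = 4/15.
If it is under cup 3 (prior 2/5): the dealer opened cup 3, so this case is ruled out; weight (2/5)·0 = 0.
The weights sum to 13/30.
So P(the pea under cup 2 | the dealer opened cup 3) = (4/15) / (13/30) = 8/13.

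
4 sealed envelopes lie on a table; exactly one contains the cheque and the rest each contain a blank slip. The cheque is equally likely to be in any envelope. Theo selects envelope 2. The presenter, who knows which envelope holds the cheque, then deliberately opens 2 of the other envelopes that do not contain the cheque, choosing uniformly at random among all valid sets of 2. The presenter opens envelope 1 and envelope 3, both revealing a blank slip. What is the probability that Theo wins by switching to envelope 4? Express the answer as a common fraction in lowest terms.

3/4

Condition on the true location of the cheque.
If it is in either of envelopes 1 and 3 (prior 1/4 each): that envelope was opened and seen not to hold the prize — ruled out; weight (1/4)·0 = 0 each.
If it is in envelope 2 (prior 1/4): the presenter has 3 equally likely choices, so probability 1/3; weight (1/4)·(1/3) = 1/12.
If it is in envelope 4 (prior 1/4): the presenter has no choice, probability 1; weight (1/4)·1 = 1/4.
The weights sum to 1/3.
So P(the cheque in envelope 4 | the presenter opened envelope 1 and envelope 3) = (1/4) / (1/3) = 3/4.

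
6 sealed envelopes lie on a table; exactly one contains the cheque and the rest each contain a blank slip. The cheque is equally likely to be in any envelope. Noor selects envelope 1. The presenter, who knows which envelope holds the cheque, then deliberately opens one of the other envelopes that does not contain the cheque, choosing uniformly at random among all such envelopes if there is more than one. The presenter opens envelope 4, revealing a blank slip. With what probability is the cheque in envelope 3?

Consider each possible location of the cheque in turn.
If it is in envelope 1 (prior 1/6): the presenter has 5 equally likely choices, so probability 1/5; weight (1/6)·(1/5) = 1/30.
If it is in any of envelopes 2, 3, 5, and 6 (prior 1/6 each): the presenter has 4 equally likely choices, so probability 1/4; weight (1/6)·(1/4) = 1/24 each.
If it is in envelope 4 (prior 1/6): the presenter opened envelope 4, so this case is ruled out; weight (1/6)·0 = 0.
The weights sum to 1/5.
So P(the cheque in envelope 3 | the presenter opened envelope 4) = (1/24) / (1/5) = 5/24.

5/24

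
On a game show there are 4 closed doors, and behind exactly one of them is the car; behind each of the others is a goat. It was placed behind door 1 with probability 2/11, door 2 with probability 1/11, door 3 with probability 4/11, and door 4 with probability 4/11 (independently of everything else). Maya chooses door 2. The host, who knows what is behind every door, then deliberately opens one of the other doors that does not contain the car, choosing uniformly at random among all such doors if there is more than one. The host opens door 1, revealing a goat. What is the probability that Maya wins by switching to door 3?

Consider each possible location of the car in turn.
If it is behind door 1 (prior 2/11): the host opened door 1, so this case is ruled out; weight (2/11)·0 = 0.
If it is behind door 2 (prior 1/11): the host has 3 equally likely choices, so probability 1/3; weight (1/11)·(1/3) = 1/33.
If it is behind either of doors 3 and 4 (prior 4/11 each): the host has 2 equally likely choices, so probability 1/2; weight (4/11)·(1/2) = 2/11 each.
The weights sum to 13/33.
So P(the car behind door 3 | the host opened door 1) = (2/11) / (13/33) = 6/13.

6/13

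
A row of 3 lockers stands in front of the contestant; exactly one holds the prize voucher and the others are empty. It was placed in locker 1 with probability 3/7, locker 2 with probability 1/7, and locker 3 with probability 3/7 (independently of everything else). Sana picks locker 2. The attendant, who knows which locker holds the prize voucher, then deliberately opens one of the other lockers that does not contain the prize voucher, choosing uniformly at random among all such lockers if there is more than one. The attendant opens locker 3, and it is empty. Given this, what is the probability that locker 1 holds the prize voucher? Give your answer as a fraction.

6/7

Apply Bayes' rule, conditioning on where the prize voucher actually is.
If it is in locker 1 (prior 3/7): the attendant has no choice, probability 1; weight (3/7)·1 = 3/7.
If it is in locker 2 (prior 1/7): the attendant has 2 equally likely choices, so probability 1/2; weight (1/7)·(1/2) = 1/14.
If it is in locker 3 (prior 3/7): the attendant opened locker 3, so this case is ruled out; weight (3/7)·0 = 0.
The weights sum to 1/2.
So P(the prize voucher in locker 1 | the attendant opened locker 3) = (3/7) / (1/2) = 6/7.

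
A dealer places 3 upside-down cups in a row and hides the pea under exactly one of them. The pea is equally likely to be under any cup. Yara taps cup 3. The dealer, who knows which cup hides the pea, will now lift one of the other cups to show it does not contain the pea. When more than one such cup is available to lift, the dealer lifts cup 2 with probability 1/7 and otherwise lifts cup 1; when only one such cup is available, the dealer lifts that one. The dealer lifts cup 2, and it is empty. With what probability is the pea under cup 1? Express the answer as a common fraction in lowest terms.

Apply Bayes' rule, conditioning on where the pea actually is.
If it is under cup 1 (prior 1/3): only cup 2 is available, probability 1; weight (1/3)·1 = 1/3.
If it is under cup 2 (prior 1/3): the dealer opened cup 2, so this case is ruled out; weight (1/3)·0 = 0.
If it is under cup 3 (prior 1/3): cup 2 is available, opened with probability 1/7; weight (1/3)·(1/7) = 1/21.
The weights sum to 8/21.
So P(the pea under cup 1 | the dealer opened cup 2) = (1/3) / (8/21) = 7/8.

7/8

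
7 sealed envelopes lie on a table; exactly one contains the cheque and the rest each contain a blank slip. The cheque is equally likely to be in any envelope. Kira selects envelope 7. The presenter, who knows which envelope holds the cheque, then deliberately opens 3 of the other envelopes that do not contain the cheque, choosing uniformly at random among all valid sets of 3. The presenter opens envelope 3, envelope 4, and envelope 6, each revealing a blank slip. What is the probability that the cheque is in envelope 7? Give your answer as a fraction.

1/7

Condition on the true location of the cheque.
If it is in any of envelopes 1, 2, and 5 (prior 1/7 each): the presenter has 10 equally likely choices, so probability 1/10; weight (1/7)·(1/10) = 1/70 each.
If it is in any of envelopes 3, 4, and 6 (prior 1/7 each): that envelope was opened and seen not to hold the prize — ruled out; weight (1/7)·0 = 0 each.
If it is in envelope 7 (prior 1/7): the presenter has 20 equally likely choices, so probability 1/20; weight (1/7)·(1/20) = 1/140.
The weights sum to 1/20.
So P(the cheque in envelope 7 | the presenter opened envelope 3, envelope 4, and envelope 6) = (1/140) / (1/20) = 1/7.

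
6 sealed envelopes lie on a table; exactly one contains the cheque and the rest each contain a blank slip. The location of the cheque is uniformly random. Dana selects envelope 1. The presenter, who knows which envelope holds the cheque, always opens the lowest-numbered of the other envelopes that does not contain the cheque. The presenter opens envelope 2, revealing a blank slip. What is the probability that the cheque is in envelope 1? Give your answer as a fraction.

1/5

Condition on the true location of the cheque.
If it is in any of envelopes 1, 3, 4, 5, and 6 (prior 1/6 each): envelope 2 is the lowest-numbered option available, probability 1; weight (1/6)·1 = 1/6 each.
If it is in envelope 2 (prior 1/6): the presenter opened envelope 2, so this case is ruled out; weight (1/6)·0 = 0.
The weights sum to 5/6.
So P(the cheque in envelope 1 | the presenter opened envelope 2) = (1/6) / (5/6) = 1/5.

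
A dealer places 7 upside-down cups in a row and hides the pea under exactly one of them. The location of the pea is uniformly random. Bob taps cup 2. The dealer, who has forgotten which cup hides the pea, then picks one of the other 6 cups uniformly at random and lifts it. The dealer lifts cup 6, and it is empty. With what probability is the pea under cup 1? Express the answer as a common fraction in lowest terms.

1/6

Because the dealer chose which cup to lift without knowing where the pea is, the choice is independent of the prize location. Learning that cup 6 does not hold the pea simply rules out that one location and leaves the remaining 6 cups still equally likely by symmetry.
So P(the pea under cup 1) = 1/6.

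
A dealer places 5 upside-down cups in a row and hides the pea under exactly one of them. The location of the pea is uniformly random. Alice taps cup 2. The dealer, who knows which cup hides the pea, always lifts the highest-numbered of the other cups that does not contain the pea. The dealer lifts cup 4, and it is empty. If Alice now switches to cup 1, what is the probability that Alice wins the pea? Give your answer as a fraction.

Apply Bayes' rule, conditioning on where the pea actually is.
If it is under any of cups 1, 2, and 3 (prior 1/5 each): the dealer would have opened cup 5 instead, probability 0; weight (1/5)·0 = 0 each.
If it is under cup 4 (prior 1/5): the dealer opened cup 4, so this case is ruled out; weight (1/5)·0 = 0.
If it is under cup 5 (prior 1/5): cup 4 is the highest-numbered option available, probability 1; weight (1/5)·1 = 1/5.
The weights sum to 1/5.
So P(the pea under cup 1 | the dealer opened cup 4) = 0 / (1/5) = 0.

0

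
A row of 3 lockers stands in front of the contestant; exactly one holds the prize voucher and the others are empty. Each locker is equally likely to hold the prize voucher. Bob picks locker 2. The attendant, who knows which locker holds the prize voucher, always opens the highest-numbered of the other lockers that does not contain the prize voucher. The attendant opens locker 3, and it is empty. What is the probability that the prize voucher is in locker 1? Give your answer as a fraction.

1/2

Condition on the true location of the prize voucher.
If it is in either of lockers 1 and 2 (prior 1/3 each): locker 3 is the highest-numbered option available, probability 1; weight (1/3)·1 = 1/3 each.
If it is in locker 3 (prior 1/3): the attendant opened locker 3, so this case is ruled out; weight (1/3)·0 = 0.
The weights sum to 2/3.
So P(the prize voucher in locker 1 | the attendant opened locker 3) = (1/3) / (2/3) = 1/2.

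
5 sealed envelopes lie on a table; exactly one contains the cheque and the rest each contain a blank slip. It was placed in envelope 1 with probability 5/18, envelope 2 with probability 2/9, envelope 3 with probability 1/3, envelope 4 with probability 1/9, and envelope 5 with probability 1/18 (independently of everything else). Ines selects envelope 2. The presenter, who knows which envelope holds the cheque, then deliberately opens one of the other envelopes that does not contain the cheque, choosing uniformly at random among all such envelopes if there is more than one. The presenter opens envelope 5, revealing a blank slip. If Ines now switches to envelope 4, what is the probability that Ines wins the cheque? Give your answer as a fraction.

Condition on the true location of the cheque.
If it is in envelope 1 (prior 5/18): the presenter has 3 equally likely choices, so probability 1/3; weight (5/18)·(1/3) = 5/54.
If it is in envelope 2 (prior 2/9): the presenter has 4 equally likely choices, so probability 1/4; weight (2/9)·(1/4) = 1/18.
If it is in envelope 3 (prior 1/3): the presenter has 3 equally likely choices, so probability 1/3; weight (1/3)·(1/3) = 1/9.
If it is in envelope 4 (prior 1/9): the presenter has 3 equally likely choices, so probability 1/3; weight (1/9)·(1/3) = 1/27.
If it is in envelope 5 (prior 1/18): the presenter opened envelope 5, so this case is ruled out; weight (1/18)·0 = 0.
The weights sum to 8/27.
So P(the cheque in envelope 4 | the presenter opened envelope 5) = (1/27) / (8/27) = 1/8.

1/8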